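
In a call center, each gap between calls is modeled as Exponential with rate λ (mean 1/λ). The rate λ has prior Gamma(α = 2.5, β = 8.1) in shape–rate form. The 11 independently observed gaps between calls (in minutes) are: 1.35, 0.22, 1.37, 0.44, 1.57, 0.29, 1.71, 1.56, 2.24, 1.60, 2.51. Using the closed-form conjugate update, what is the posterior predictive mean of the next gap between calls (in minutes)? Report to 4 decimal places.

With a Gamma(shape α, rate β) prior on the exponential rate λ, the posterior after n observations with total T = Σxᵢ is Gamma(α+n, β+T).
Sum of observations T = 14.86 minutes; n = 11.
Posterior: Gamma(2.5+11, 8.1+14.86) = Gamma(13.5, 22.96).
The predictive distribution for the next observation is Lomax; its mean is β/(α−1) = 22.96/12.5 = 1.8368.

1.8368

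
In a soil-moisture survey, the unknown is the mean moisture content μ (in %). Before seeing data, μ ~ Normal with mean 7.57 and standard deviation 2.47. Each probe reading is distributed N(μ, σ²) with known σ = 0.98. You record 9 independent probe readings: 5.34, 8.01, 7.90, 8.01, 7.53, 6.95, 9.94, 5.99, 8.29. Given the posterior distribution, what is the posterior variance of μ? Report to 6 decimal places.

For Normal data with known variance σ², a Normal(μ₀, σ₀²) prior on μ is conjugate. Posterior precision = 1/σ₀² + n/σ²; posterior mean is the precision-weighted average of μ₀ and x̄.
σ₀² = 2.47² = 6.1009, σ² = 0.98² = 0.9604; σ² + n·σ₀² = 0.9604 + 9·6.1009 = 55.8685.
Posterior precision = 1/σ₀² + n/σ² = 1/6.1009 + 9/0.9604 = (σ² + n·σ₀²)/(σ₀²σ²) = 55.8685/(6.1009·0.9604); posterior variance σₙ² = σ₀²σ²/(σ² + n·σ₀²) = 6.1009·0.9604/55.8685 = 0.104877.

0.104877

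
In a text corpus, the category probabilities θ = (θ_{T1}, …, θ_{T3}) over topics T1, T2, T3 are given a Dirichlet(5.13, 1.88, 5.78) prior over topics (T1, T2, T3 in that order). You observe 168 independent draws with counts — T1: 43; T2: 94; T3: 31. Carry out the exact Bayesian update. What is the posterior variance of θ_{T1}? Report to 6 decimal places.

The Dirichlet prior is conjugate to the Multinomial likelihood: each posterior αⱼ = prior αⱼ + observed count nⱼ.
Posterior concentration: (48.13, 95.88, 36.78), total = 180.79.
Var[θ_j] = α_j(Σα−α_j)/((Σα)²(Σα+1)) = 48.13·132.66/(180.79²·181.79) = 0.001075.

0.001075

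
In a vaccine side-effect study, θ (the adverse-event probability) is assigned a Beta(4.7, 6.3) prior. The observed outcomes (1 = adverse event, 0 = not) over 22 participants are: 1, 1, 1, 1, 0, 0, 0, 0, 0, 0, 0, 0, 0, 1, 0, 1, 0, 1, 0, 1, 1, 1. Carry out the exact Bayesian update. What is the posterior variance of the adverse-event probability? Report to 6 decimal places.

The Beta prior is conjugate to a Binomial/Bernoulli likelihood; the update adds successes to α and failures to β.
Posterior: Beta(α+k, β+n−k) = Beta(4.7+10, 6.3+12) = Beta(14.7, 18.3).
Var = αβ/((α+β)²(α+β+1)) = 14.7·18.3/(33.0²·34.0) = 0.007265.

0.007265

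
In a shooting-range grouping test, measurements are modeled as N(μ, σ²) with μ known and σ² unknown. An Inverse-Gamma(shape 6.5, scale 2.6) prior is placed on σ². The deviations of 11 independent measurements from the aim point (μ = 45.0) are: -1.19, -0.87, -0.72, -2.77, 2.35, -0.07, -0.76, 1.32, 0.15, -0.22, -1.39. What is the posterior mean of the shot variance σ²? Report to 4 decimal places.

1.1552

With known mean μ and an Inverse-Gamma(α, β) prior on σ², the Normal likelihood is conjugate: posterior is Inv-Gamma(α + n/2, β + Σ(xᵢ−μ)²/2).
Σ(xᵢ−μ)² = (-1.19)² + (-0.87)² + (-0.72)² + (-2.77)² + (2.35)² + (-0.07)² + (-0.76)² + (1.32)² + (0.15)² + (-0.22)² + (-1.39)² = 20.2147.
Posterior: Inv-Gamma(6.5 + 11/2, 2.6 + 20.2147/2) = Inv-Gamma(12.00, 12.70735).
E[σ²|data] = β/(α−1) = 12.70735/11.00 = 1.1552.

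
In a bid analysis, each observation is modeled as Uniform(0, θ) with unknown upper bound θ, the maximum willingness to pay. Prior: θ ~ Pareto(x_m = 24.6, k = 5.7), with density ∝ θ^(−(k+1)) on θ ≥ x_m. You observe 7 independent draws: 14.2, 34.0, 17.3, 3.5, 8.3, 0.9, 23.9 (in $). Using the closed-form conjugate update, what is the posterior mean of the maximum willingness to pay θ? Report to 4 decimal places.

A Pareto(scale x_m, shape k) prior on the upper bound θ of Uniform(0, θ) is conjugate: posterior is Pareto(max(x_m, max xᵢ), k + n).
Sample maximum = 34.0; prior scale x_m = 24.6 → posterior scale = max = 34.0.
Posterior shape = 5.7 + 7 = 12.7.
E[θ|data] = k·x_m/(k−1) = 12.7·34.0/11.7 = 36.9060.

36.9060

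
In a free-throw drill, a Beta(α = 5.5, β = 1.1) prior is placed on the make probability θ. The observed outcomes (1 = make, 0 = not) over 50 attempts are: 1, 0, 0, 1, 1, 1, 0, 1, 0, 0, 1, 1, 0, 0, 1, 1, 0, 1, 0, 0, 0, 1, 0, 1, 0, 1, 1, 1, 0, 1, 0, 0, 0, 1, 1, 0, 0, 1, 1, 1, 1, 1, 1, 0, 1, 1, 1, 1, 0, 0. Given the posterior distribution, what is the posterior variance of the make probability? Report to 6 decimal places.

The Beta prior is conjugate to a Binomial/Bernoulli likelihood; the update adds successes to α and failures to β.
Posterior: Beta(α+k, β+n−k) = Beta(5.5+28, 1.1+22) = Beta(33.5, 23.1).
Var = αβ/((α+β)²(α+β+1)) = 33.5·23.1/(56.6²·57.6) = 0.004194.

0.004194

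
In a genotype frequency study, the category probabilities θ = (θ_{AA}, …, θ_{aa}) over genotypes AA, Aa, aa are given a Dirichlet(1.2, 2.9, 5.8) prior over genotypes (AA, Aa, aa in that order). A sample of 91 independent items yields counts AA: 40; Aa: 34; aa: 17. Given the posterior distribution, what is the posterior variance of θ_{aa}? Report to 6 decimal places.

The Dirichlet prior is conjugate to the Multinomial likelihood: each posterior αⱼ = prior αⱼ + observed count nⱼ.
Posterior concentration: (41.2, 36.9, 22.8), total = 100.9.
Var[θ_j] = α_j(Σα−α_j)/((Σα)²(Σα+1)) = 22.8·78.1/(100.9²·101.9) = 0.001716.

0.001716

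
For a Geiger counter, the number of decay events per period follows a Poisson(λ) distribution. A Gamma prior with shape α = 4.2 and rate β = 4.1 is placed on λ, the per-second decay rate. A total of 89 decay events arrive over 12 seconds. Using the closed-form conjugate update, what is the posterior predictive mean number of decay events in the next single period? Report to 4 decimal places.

5.7888

With a Gamma(shape α, rate β) prior, the Poisson likelihood is conjugate: the posterior is Gamma(α + ΣXᵢ, β + n).
Posterior: Gamma(α+S, β+n) = Gamma(4.2+89, 4.1+12) = Gamma(93.2, 16.1).
The predictive distribution for one future period is NegBinom with mean α/β = 5.7888.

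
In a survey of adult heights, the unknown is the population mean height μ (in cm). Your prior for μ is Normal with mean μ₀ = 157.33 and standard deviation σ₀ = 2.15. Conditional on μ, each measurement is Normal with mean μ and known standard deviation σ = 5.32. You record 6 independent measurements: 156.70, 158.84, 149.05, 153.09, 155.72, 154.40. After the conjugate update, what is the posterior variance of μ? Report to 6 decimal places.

2.334652

For Normal data with known variance σ², a Normal(μ₀, σ₀²) prior on μ is conjugate. Posterior precision = 1/σ₀² + n/σ²; posterior mean is the precision-weighted average of μ₀ and x̄.
σ₀² = 2.15² = 4.6225, σ² = 5.32² = 28.3024; σ² + n·σ₀² = 28.3024 + 6·4.6225 = 56.0374.
Posterior precision = 1/σ₀² + n/σ² = 1/4.6225 + 6/28.3024 = (σ² + n·σ₀²)/(σ₀²σ²) = 56.0374/(4.6225·28.3024); posterior variance σₙ² = σ₀²σ²/(σ² + n·σ₀²) = 4.6225·28.3024/56.0374 = 2.334652.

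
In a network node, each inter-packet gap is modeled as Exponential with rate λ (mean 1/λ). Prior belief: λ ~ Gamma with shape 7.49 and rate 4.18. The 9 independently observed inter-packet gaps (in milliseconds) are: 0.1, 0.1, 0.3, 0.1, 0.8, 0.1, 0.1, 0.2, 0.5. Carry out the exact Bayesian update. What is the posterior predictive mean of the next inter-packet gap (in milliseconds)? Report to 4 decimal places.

With a Gamma(shape α, rate β) prior on the exponential rate λ, the posterior after n observations with total T = Σxᵢ is Gamma(α+n, β+T).
Sum of observations T = 2.3 milliseconds; n = 9.
Posterior: Gamma(7.49+9, 4.18+2.3) = Gamma(16.49, 6.48).
The predictive distribution for the next observation is Lomax; its mean is β/(α−1) = 6.48/15.49 = 0.4183.

0.4183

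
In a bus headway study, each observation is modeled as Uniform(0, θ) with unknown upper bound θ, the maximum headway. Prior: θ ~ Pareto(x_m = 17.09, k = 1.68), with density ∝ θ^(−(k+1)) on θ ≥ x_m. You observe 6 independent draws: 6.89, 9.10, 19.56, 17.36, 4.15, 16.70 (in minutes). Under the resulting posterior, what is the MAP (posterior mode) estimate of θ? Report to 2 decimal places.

A Pareto(scale x_m, shape k) prior on the upper bound θ of Uniform(0, θ) is conjugate: posterior is Pareto(max(x_m, max xᵢ), k + n).
Sample maximum = 19.56; prior scale x_m = 17.09 → posterior scale = max = 19.56.
Posterior shape = 1.68 + 6 = 7.68.
The Pareto density is decreasing on [x_m, ∞), so the mode is x_m = 19.56.

19.56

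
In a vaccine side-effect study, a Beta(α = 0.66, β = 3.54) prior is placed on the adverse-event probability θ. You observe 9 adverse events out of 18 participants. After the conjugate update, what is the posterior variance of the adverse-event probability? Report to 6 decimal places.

The Beta prior is conjugate to a Binomial/Bernoulli likelihood; the update adds successes to α and failures to β.
Posterior: Beta(α+k, β+n−k) = Beta(0.66+9, 3.54+9) = Beta(9.66, 12.54).
Var = αβ/((α+β)²(α+β+1)) = 9.66·12.54/(22.20²·23.20) = 0.010595.

0.010595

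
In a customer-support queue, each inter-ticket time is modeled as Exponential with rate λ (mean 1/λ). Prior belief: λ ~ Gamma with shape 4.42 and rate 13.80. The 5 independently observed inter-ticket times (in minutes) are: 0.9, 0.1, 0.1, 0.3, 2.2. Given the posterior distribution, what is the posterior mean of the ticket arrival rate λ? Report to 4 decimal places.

With a Gamma(shape α, rate β) prior on the exponential rate λ, the posterior after n observations with total T = Σxᵢ is Gamma(α+n, β+T).
Sum of observations T = 3.6 minutes; n = 5.
Posterior: Gamma(4.42+5, 13.80+3.6) = Gamma(9.42, 17.40).
Posterior mean of λ = α/β = 9.42/17.40 = 0.5414.

0.5414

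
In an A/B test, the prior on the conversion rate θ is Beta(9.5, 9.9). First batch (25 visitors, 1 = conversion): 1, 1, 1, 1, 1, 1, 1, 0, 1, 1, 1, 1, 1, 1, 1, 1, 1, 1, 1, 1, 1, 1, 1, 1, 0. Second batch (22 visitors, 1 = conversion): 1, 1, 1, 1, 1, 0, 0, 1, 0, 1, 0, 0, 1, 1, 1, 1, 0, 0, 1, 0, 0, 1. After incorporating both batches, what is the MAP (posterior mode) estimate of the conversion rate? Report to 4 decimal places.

0.6910

The Beta prior is conjugate to a Binomial/Bernoulli likelihood; the update adds successes to α and failures to β.
After batch 1: Beta(9.5+23, 9.9+2) = Beta(32.5, 11.9).
After batch 2: Beta(32.5+13, 11.9+9) = Beta(45.5, 20.9).
Mode of Beta(a,b) for a,b>1 is (a−1)/(a+b−2) = 44.5/64.4 = 0.6910.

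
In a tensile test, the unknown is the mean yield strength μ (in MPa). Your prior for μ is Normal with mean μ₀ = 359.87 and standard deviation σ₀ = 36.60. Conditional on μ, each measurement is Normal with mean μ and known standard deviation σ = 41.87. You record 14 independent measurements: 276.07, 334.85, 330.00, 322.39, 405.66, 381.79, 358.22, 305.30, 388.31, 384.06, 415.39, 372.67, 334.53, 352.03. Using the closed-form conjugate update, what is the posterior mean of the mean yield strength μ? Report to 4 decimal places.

354.8461

For Normal data with known variance σ², a Normal(μ₀, σ₀²) prior on μ is conjugate. Posterior precision = 1/σ₀² + n/σ²; posterior mean is the precision-weighted average of μ₀ and x̄.
Σxᵢ = 276.07 + 334.85 + 330.00 + 322.39 + 405.66 + 381.79 + 358.22 + 305.30 + 388.31 + 384.06 + 415.39 + 372.67 + 334.53 + 352.03 = 4961.27, so n·x̄ = 4961.27.
σ₀² = 36.60² = 1339.56, σ² = 41.87² = 1753.0969; σ² + n·σ₀² = 1753.0969 + 14·1339.56 = 20506.9369.
Posterior mean = (μ₀/σ₀² + n·x̄/σ²)/(1/σ₀² + n/σ²) = (σ²·μ₀ + σ₀²·n·x̄)/(σ² + n·σ₀²) = (1753.0969·359.87 + 1339.56·4961.27)/20506.9369 = 7276805.822603/20506.9369 = 354.8461.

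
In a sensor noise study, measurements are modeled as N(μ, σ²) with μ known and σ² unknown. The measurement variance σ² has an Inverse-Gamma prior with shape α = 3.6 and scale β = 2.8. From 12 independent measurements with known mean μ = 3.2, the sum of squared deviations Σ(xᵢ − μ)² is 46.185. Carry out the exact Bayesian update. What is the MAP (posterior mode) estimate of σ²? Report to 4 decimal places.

2.4427

With known mean μ and an Inverse-Gamma(α, β) prior on σ², the Normal likelihood is conjugate: posterior is Inv-Gamma(α + n/2, β + Σ(xᵢ−μ)²/2).
Posterior: Inv-Gamma(3.6 + 12/2, 2.8 + 46.185/2) = Inv-Gamma(9.60, 25.8925).
Mode = β/(α+1) = 25.8925/10.60 = 2.4427.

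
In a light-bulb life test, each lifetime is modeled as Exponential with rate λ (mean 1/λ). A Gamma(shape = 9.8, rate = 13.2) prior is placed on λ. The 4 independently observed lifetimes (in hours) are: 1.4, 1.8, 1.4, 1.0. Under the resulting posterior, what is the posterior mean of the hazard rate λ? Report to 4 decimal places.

With a Gamma(shape α, rate β) prior on the exponential rate λ, the posterior after n observations with total T = Σxᵢ is Gamma(α+n, β+T).
Sum of observations T = 5.6 hours; n = 4.
Posterior: Gamma(9.8+4, 13.2+5.6) = Gamma(13.8, 18.8).
Posterior mean of λ = α/β = 13.8/18.8 = 0.7340.

0.7340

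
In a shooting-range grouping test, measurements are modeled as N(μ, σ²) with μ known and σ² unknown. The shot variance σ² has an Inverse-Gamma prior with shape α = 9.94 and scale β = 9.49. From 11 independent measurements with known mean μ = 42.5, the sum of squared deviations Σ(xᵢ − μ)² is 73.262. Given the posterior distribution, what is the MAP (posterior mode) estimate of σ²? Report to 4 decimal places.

2.8054

With known mean μ and an Inverse-Gamma(α, β) prior on σ², the Normal likelihood is conjugate: posterior is Inv-Gamma(α + n/2, β + Σ(xᵢ−μ)²/2).
Posterior: Inv-Gamma(9.94 + 11/2, 9.49 + 73.262/2) = Inv-Gamma(15.44, 46.1210).
Mode = β/(α+1) = 46.1210/16.44 = 2.8054.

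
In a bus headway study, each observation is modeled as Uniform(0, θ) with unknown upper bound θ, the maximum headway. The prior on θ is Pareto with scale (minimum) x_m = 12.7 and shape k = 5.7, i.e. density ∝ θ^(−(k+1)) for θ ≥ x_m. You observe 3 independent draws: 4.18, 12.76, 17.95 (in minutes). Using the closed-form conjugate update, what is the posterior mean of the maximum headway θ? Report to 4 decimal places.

20.2812

A Pareto(scale x_m, shape k) prior on the upper bound θ of Uniform(0, θ) is conjugate: posterior is Pareto(max(x_m, max xᵢ), k + n).
Sample maximum = 17.95; prior scale x_m = 12.7 → posterior scale = max = 17.95.
Posterior shape = 5.7 + 3 = 8.7.
E[θ|data] = k·x_m/(k−1) = 8.7·17.95/7.7 = 20.2812.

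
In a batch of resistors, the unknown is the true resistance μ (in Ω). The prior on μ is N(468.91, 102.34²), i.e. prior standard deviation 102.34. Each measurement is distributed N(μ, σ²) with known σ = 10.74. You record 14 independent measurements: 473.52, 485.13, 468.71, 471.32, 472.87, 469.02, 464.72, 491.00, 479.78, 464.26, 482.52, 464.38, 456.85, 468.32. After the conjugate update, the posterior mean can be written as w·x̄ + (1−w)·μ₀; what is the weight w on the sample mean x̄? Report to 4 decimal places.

0.9992

For Normal data with known variance σ², a Normal(μ₀, σ₀²) prior on μ is conjugate. Posterior precision = 1/σ₀² + n/σ²; posterior mean is the precision-weighted average of μ₀ and x̄.
σ₀² = 102.34² = 10473.4756, σ² = 10.74² = 115.3476. Prior precision 1/σ₀² = 1/10473.4756; data precision n/σ² = 14/115.3476.
w = (n/σ²)/(1/σ₀² + n/σ²) = n·σ₀²/(σ² + n·σ₀²) = 14·10473.4756/(115.3476 + 14·10473.4756) = 146628.6584/146744.006 = 0.9992.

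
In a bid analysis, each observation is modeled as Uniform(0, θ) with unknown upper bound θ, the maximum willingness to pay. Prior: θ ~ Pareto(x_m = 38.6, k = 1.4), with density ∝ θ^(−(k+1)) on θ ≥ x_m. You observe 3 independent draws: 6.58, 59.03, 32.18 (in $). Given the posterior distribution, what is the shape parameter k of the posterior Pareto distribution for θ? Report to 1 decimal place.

A Pareto(scale x_m, shape k) prior on the upper bound θ of Uniform(0, θ) is conjugate: posterior is Pareto(max(x_m, max xᵢ), k + n).
Sample maximum = 59.03; prior scale x_m = 38.6 → posterior scale = max = 59.03.
Posterior shape = 1.4 + 3 = 4.4.
Posterior shape k = 4.4.

4.4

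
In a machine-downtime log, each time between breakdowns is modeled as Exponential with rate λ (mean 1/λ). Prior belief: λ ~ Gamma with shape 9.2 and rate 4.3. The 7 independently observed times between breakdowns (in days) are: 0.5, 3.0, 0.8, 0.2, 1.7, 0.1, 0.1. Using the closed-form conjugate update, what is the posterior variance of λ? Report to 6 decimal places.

With a Gamma(shape α, rate β) prior on the exponential rate λ, the posterior after n observations with total T = Σxᵢ is Gamma(α+n, β+T).
Sum of observations T = 6.4 days; n = 7.
Posterior: Gamma(9.2+7, 4.3+6.4) = Gamma(16.2, 10.7).
Var = α/β² = 0.141497.

0.141497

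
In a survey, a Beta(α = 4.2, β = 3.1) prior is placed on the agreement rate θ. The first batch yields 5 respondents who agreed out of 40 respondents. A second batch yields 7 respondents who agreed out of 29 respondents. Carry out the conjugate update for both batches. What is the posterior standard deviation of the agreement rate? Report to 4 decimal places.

The Beta prior is conjugate to a Binomial/Bernoulli likelihood; the update adds successes to α and failures to β.
After batch 1: Beta(4.2+5, 3.1+35) = Beta(9.2, 38.1).
After batch 2: Beta(9.2+7, 38.1+22) = Beta(16.2, 60.1).
Var = αβ/((α+β)²(α+β+1)) = 16.2·60.1/(76.3²·77.3) = 0.00216352; SD = √0.00216352 = 0.0465.

0.0465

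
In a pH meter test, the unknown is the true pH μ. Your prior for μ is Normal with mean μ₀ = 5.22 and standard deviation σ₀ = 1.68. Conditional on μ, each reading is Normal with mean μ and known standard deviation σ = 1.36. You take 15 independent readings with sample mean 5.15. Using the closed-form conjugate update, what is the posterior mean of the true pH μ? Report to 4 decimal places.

5.1529

For Normal data with known variance σ², a Normal(μ₀, σ₀²) prior on μ is conjugate. Posterior precision = 1/σ₀² + n/σ²; posterior mean is the precision-weighted average of μ₀ and x̄.
n·x̄ = 15·5.15 = 77.25.
σ₀² = 1.68² = 2.8224, σ² = 1.36² = 1.8496; σ² + n·σ₀² = 1.8496 + 15·2.8224 = 44.1856.
Posterior mean = (μ₀/σ₀² + n·x̄/σ²)/(1/σ₀² + n/σ²) = (σ²·μ₀ + σ₀²·n·x̄)/(σ² + n·σ₀²) = (1.8496·5.22 + 2.8224·77.25)/44.1856 = 227.685312/44.1856 = 5.1529.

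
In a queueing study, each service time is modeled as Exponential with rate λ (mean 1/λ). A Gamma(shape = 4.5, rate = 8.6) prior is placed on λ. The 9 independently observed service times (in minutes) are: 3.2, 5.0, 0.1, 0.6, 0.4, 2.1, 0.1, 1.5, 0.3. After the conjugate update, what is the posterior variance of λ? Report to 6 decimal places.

With a Gamma(shape α, rate β) prior on the exponential rate λ, the posterior after n observations with total T = Σxᵢ is Gamma(α+n, β+T).
Sum of observations T = 13.3 minutes; n = 9.
Posterior: Gamma(4.5+9, 8.6+13.3) = Gamma(13.5, 21.9).
Var = α/β² = 0.028148.

0.028148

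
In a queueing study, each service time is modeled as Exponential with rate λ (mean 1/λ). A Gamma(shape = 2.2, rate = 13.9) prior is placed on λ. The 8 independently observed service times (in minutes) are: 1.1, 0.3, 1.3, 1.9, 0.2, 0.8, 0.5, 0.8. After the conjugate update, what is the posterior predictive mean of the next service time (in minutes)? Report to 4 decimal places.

With a Gamma(shape α, rate β) prior on the exponential rate λ, the posterior after n observations with total T = Σxᵢ is Gamma(α+n, β+T).
Sum of observations T = 6.9 minutes; n = 8.
Posterior: Gamma(2.2+8, 13.9+6.9) = Gamma(10.2, 20.8).
The predictive distribution for the next observation is Lomax; its mean is β/(α−1) = 20.8/9.2 = 2.2609.

2.2609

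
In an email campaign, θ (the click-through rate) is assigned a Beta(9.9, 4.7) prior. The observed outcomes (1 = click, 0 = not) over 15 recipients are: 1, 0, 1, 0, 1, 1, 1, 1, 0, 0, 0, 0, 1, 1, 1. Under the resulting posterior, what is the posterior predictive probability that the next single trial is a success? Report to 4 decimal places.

0.6385

The Beta prior is conjugate to a Binomial/Bernoulli likelihood; the update adds successes to α and failures to β.
Posterior: Beta(α+k, β+n−k) = Beta(9.9+9, 4.7+6) = Beta(18.9, 10.7).
For a single future Bernoulli trial, P(success | data) = α/(α+β) = 0.6385.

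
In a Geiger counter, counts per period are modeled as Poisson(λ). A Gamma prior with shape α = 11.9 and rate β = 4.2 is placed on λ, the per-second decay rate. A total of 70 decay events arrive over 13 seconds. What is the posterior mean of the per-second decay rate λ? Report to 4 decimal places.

4.7616

With a Gamma(shape α, rate β) prior, the Poisson likelihood is conjugate: the posterior is Gamma(α + ΣXᵢ, β + n).
Posterior: Gamma(α+S, β+n) = Gamma(11.9+70, 4.2+13) = Gamma(81.9, 17.2).
Posterior mean = α/β = 81.9/17.2 = 4.7616.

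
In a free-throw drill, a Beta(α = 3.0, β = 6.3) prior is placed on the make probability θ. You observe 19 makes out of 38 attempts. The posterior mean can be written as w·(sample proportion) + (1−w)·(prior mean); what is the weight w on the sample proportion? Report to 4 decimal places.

0.8034

The Beta prior is conjugate to a Binomial/Bernoulli likelihood; the update adds successes to α and failures to β.
Posterior mean = (α₀+k)/(α₀+β₀+n) = [n/(α₀+β₀+n)]·(k/n) + [(α₀+β₀)/(α₀+β₀+n)]·α₀/(α₀+β₀), so only n and the prior enter the weight.
The weight on the data is w = n/(α₀+β₀+n) = 38/(3.0+6.3+38) = 38/47.3 = 0.8034.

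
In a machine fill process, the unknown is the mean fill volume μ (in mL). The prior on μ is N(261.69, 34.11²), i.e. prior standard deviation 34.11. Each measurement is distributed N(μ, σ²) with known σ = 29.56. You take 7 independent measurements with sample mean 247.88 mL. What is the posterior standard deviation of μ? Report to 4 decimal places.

10.6176

For Normal data with known variance σ², a Normal(μ₀, σ₀²) prior on μ is conjugate. Posterior precision = 1/σ₀² + n/σ²; posterior mean is the precision-weighted average of μ₀ and x̄.
σ₀² = 34.11² = 1163.4921, σ² = 29.56² = 873.7936; σ² + n·σ₀² = 873.7936 + 7·1163.4921 = 9018.2383.
Posterior precision = 1/σ₀² + n/σ² = 1/1163.4921 + 7/873.7936 = (σ² + n·σ₀²)/(σ₀²σ²) = 9018.2383/(1163.4921·873.7936); posterior variance σₙ² = σ₀²σ²/(σ² + n·σ₀²) = 1163.4921·873.7936/9018.2383 = 112.732877.
Posterior SD = √σₙ² = √(1163.4921·873.7936/9018.2383) = 10.6176.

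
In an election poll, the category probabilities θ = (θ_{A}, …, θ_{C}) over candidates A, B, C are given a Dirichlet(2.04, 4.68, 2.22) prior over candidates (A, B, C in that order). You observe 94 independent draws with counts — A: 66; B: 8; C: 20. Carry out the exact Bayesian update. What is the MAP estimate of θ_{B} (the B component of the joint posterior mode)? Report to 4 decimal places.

0.1169

The Dirichlet prior is conjugate to the Multinomial likelihood: each posterior αⱼ = prior αⱼ + observed count nⱼ.
Posterior concentration: (68.04, 12.68, 22.22), total = 102.94.
Joint mode component: (α_{B}−1)/(Σα−K) = 11.68/99.94 = 0.1169.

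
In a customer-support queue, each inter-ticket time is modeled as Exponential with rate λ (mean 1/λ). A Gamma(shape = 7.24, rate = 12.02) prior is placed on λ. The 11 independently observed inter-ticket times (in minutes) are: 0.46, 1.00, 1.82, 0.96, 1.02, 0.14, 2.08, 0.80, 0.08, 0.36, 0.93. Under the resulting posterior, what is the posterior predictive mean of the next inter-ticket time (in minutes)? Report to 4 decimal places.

1.2570

With a Gamma(shape α, rate β) prior on the exponential rate λ, the posterior after n observations with total T = Σxᵢ is Gamma(α+n, β+T).
Sum of observations T = 9.65 minutes; n = 11.
Posterior: Gamma(7.24+11, 12.02+9.65) = Gamma(18.24, 21.67).
The predictive distribution for the next observation is Lomax; its mean is β/(α−1) = 21.67/17.24 = 1.2570.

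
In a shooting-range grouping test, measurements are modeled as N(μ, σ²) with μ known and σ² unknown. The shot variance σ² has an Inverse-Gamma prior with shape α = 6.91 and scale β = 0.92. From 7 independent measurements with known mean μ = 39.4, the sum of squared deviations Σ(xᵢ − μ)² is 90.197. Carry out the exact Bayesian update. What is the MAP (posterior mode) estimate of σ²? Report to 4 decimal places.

4.0332

With known mean μ and an Inverse-Gamma(α, β) prior on σ², the Normal likelihood is conjugate: posterior is Inv-Gamma(α + n/2, β + Σ(xᵢ−μ)²/2).
Posterior: Inv-Gamma(6.91 + 7/2, 0.92 + 90.197/2) = Inv-Gamma(10.41, 46.0185).
Mode = β/(α+1) = 46.0185/11.41 = 4.0332.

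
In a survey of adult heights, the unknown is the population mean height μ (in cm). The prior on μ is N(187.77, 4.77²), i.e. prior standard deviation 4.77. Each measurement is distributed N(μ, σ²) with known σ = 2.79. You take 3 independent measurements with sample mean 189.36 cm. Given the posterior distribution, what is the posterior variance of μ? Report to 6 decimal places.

2.329094

For Normal data with known variance σ², a Normal(μ₀, σ₀²) prior on μ is conjugate. Posterior precision = 1/σ₀² + n/σ²; posterior mean is the precision-weighted average of μ₀ and x̄.
σ₀² = 4.77² = 22.7529, σ² = 2.79² = 7.7841; σ² + n·σ₀² = 7.7841 + 3·22.7529 = 76.0428.
Posterior precision = 1/σ₀² + n/σ² = 1/22.7529 + 3/7.7841 = (σ² + n·σ₀²)/(σ₀²σ²) = 76.0428/(22.7529·7.7841); posterior variance σₙ² = σ₀²σ²/(σ² + n·σ₀²) = 22.7529·7.7841/76.0428 = 2.329094.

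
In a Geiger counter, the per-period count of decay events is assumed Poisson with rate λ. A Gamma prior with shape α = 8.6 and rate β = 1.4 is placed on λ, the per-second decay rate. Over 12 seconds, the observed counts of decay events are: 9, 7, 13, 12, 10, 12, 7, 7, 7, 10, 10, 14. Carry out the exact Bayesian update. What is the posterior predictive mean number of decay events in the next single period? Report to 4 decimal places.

9.4478

With a Gamma(shape α, rate β) prior, the Poisson likelihood is conjugate: the posterior is Gamma(α + ΣXᵢ, β + n).
Sum of counts S = 118 over n = 12 seconds.
Posterior: Gamma(α+S, β+n) = Gamma(8.6+118, 1.4+12) = Gamma(126.6, 13.4).
The predictive distribution for one future period is NegBinom with mean α/β = 9.4478.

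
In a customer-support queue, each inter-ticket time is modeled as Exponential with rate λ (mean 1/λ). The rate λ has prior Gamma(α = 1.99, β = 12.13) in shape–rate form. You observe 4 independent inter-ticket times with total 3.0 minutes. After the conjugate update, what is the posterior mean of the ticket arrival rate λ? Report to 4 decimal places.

With a Gamma(shape α, rate β) prior on the exponential rate λ, the posterior after n observations with total T = Σxᵢ is Gamma(α+n, β+T).
Posterior: Gamma(1.99+4, 12.13+3.0) = Gamma(5.99, 15.13).
Posterior mean of λ = α/β = 5.99/15.13 = 0.3959.

0.3959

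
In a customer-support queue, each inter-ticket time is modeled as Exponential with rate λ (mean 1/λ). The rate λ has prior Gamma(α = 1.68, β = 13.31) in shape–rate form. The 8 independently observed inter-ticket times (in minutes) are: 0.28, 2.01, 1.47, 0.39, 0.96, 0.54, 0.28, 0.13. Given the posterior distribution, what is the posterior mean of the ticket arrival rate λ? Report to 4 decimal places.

0.4997

With a Gamma(shape α, rate β) prior on the exponential rate λ, the posterior after n observations with total T = Σxᵢ is Gamma(α+n, β+T).
Sum of observations T = 6.06 minutes; n = 8.
Posterior: Gamma(1.68+8, 13.31+6.06) = Gamma(9.68, 19.37).
Posterior mean of λ = α/β = 9.68/19.37 = 0.4997.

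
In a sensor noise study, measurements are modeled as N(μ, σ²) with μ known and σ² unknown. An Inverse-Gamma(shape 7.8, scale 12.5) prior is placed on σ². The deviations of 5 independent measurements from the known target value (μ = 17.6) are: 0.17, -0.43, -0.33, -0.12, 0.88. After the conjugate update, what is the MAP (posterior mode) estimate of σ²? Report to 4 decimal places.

With known mean μ and an Inverse-Gamma(α, β) prior on σ², the Normal likelihood is conjugate: posterior is Inv-Gamma(α + n/2, β + Σ(xᵢ−μ)²/2).
Σ(xᵢ−μ)² = (0.17)² + (-0.43)² + (-0.33)² + (-0.12)² + (0.88)² = 1.1115.
Posterior: Inv-Gamma(7.8 + 5/2, 12.5 + 1.1115/2) = Inv-Gamma(10.30, 13.05575).
Mode = β/(α+1) = 13.05575/11.30 = 1.1554.

1.1554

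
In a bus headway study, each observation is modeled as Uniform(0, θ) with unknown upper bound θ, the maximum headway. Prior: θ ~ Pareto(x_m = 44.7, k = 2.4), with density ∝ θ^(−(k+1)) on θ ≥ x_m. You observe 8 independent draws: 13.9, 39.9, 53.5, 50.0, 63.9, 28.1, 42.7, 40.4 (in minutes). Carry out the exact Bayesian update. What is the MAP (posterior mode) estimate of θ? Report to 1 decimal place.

63.9

A Pareto(scale x_m, shape k) prior on the upper bound θ of Uniform(0, θ) is conjugate: posterior is Pareto(max(x_m, max xᵢ), k + n).
Sample maximum = 63.9; prior scale x_m = 44.7 → posterior scale = max = 63.9.
Posterior shape = 2.4 + 8 = 10.4.
The Pareto density is decreasing on [x_m, ∞), so the mode is x_m = 63.9.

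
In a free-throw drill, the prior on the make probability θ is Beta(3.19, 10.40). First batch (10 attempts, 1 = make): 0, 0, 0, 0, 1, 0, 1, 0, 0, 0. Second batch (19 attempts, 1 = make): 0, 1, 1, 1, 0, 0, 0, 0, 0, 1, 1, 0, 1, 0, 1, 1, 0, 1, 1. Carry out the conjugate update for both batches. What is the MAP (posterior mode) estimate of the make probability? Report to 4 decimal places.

The Beta prior is conjugate to a Binomial/Bernoulli likelihood; the update adds successes to α and failures to β.
After batch 1: Beta(3.19+2, 10.40+8) = Beta(5.19, 18.40).
After batch 2: Beta(5.19+10, 18.40+9) = Beta(15.19, 27.40).
Mode of Beta(a,b) for a,b>1 is (a−1)/(a+b−2) = 14.19/40.59 = 0.3496.

0.3496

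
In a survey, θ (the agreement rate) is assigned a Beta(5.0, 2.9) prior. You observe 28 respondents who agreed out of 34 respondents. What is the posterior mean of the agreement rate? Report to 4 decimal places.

The Beta prior is conjugate to a Binomial/Bernoulli likelihood; the update adds successes to α and failures to β.
Posterior: Beta(α+k, β+n−k) = Beta(5.0+28, 2.9+6) = Beta(33.0, 8.9).
Posterior mean = α/(α+β) = 33.0/41.9 = 0.7876.

0.7876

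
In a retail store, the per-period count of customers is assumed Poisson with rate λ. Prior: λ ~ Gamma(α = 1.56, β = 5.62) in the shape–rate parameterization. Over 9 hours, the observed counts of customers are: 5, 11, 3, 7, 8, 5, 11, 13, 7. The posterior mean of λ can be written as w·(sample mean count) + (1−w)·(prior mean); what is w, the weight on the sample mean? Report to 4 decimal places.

0.6156

With a Gamma(shape α, rate β) prior, the Poisson likelihood is conjugate: the posterior is Gamma(α + ΣXᵢ, β + n).
Posterior mean = (α₀+S)/(β₀+n) = [n/(β₀+n)]·(S/n) + [β₀/(β₀+n)]·(α₀/β₀), so only n and β₀ enter the weight.
Weight on data w = n/(β₀+n) = 9/(5.62+9) = 9/14.62 = 0.6156.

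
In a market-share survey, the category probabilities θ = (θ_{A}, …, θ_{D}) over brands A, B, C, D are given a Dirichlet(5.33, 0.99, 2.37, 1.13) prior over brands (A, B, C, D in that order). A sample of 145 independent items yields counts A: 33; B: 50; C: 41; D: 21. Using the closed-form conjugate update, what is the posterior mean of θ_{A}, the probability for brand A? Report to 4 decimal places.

The Dirichlet prior is conjugate to the Multinomial likelihood: each posterior αⱼ = prior αⱼ + observed count nⱼ.
Posterior concentration: (38.33, 50.99, 43.37, 22.13), total = 154.82.
E[θ_{A}|data] = α_{A}/Σα = 38.33/154.82 = 0.2476.

0.2476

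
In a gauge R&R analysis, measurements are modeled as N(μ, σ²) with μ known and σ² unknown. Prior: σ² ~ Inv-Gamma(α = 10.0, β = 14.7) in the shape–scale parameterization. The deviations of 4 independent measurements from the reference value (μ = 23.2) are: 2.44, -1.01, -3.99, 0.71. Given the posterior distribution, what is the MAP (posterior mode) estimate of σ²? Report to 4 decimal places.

With known mean μ and an Inverse-Gamma(α, β) prior on σ², the Normal likelihood is conjugate: posterior is Inv-Gamma(α + n/2, β + Σ(xᵢ−μ)²/2).
Σ(xᵢ−μ)² = (2.44)² + (-1.01)² + (-3.99)² + (0.71)² = 23.3979.
Posterior: Inv-Gamma(10.0 + 4/2, 14.7 + 23.3979/2) = Inv-Gamma(12.00, 26.39895).
Mode = β/(α+1) = 26.39895/13.00 = 2.0307.

2.0307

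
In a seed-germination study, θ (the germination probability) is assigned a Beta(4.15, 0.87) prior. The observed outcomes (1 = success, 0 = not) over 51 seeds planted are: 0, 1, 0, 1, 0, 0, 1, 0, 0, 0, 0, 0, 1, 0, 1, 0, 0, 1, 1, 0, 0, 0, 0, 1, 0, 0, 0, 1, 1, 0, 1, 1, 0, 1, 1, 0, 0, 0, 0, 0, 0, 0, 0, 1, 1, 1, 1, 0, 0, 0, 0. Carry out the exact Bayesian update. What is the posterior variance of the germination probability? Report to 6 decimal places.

The Beta prior is conjugate to a Binomial/Bernoulli likelihood; the update adds successes to α and failures to β.
Posterior: Beta(α+k, β+n−k) = Beta(4.15+18, 0.87+33) = Beta(22.15, 33.87).
Var = αβ/((α+β)²(α+β+1)) = 22.15·33.87/(56.02²·57.02) = 0.004193.

0.004193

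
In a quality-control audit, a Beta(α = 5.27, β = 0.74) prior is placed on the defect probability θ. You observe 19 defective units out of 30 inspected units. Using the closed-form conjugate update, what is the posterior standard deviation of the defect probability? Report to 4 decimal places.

The Beta prior is conjugate to a Binomial/Bernoulli likelihood; the update adds successes to α and failures to β.
Posterior: Beta(α+k, β+n−k) = Beta(5.27+19, 0.74+11) = Beta(24.27, 11.74).
Var = αβ/((α+β)²(α+β+1)) = 24.27·11.74/(36.01²·37.01) = 0.00593708; SD = √0.00593708 = 0.0771.

0.0771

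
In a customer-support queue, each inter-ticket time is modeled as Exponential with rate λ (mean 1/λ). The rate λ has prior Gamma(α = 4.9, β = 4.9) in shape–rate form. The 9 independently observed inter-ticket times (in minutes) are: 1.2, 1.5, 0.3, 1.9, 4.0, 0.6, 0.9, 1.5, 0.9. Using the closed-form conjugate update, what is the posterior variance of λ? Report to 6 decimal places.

0.044368

With a Gamma(shape α, rate β) prior on the exponential rate λ, the posterior after n observations with total T = Σxᵢ is Gamma(α+n, β+T).
Sum of observations T = 12.8 minutes; n = 9.
Posterior: Gamma(4.9+9, 4.9+12.8) = Gamma(13.9, 17.7).
Var = α/β² = 0.044368.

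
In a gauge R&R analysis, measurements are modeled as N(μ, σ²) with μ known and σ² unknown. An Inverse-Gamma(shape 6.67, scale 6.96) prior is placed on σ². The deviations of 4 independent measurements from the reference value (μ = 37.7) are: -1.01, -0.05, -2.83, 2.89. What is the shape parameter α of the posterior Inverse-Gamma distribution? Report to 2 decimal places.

8.67

With known mean μ and an Inverse-Gamma(α, β) prior on σ², the Normal likelihood is conjugate: posterior is Inv-Gamma(α + n/2, β + Σ(xᵢ−μ)²/2).
Σ(xᵢ−μ)² = (-1.01)² + (-0.05)² + (-2.83)² + (2.89)² = 17.3836.
Posterior: Inv-Gamma(6.67 + 4/2, 6.96 + 17.3836/2) = Inv-Gamma(8.67, 15.65180).
Posterior α = 8.67.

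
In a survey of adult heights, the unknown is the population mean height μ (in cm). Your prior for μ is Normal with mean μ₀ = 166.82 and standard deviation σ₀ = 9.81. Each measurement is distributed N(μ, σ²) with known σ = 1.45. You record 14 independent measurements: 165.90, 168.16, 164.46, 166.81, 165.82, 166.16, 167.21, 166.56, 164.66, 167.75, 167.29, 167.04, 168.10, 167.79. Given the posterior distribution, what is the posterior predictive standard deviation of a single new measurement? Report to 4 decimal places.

For Normal data with known variance σ², a Normal(μ₀, σ₀²) prior on μ is conjugate. Posterior precision = 1/σ₀² + n/σ²; posterior mean is the precision-weighted average of μ₀ and x̄.
σ₀² = 9.81² = 96.2361, σ² = 1.45² = 2.1025; σ² + n·σ₀² = 2.1025 + 14·96.2361 = 1349.4079.
Posterior precision = 1/σ₀² + n/σ² = 1/96.2361 + 14/2.1025 = (σ² + n·σ₀²)/(σ₀²σ²) = 1349.4079/(96.2361·2.1025); posterior variance σₙ² = σ₀²σ²/(σ² + n·σ₀²) = 96.2361·2.1025/1349.4079 = 0.149945.
Predictive variance for one new observation = σₙ² + σ² = 96.2361·2.1025/1349.4079 + 2.1025 = σ²·(σ₀² + 1349.4079)/1349.4079 = 2.1025·1445.644/1349.4079 = 2.252445; SD = √(2.1025·1445.644/1349.4079) = 1.5008.

1.5008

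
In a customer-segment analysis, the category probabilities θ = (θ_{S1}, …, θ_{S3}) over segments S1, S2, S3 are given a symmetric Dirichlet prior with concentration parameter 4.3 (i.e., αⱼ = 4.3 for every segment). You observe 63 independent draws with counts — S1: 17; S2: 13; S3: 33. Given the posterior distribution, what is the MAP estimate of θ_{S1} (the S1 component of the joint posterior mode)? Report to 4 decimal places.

0.2785

The Dirichlet prior is conjugate to the Multinomial likelihood: each posterior αⱼ = prior αⱼ + observed count nⱼ.
Posterior concentration: (21.3, 17.3, 37.3), total = 75.9.
Joint mode component: (α_{S1}−1)/(Σα−K) = 20.3/72.9 = 0.2785.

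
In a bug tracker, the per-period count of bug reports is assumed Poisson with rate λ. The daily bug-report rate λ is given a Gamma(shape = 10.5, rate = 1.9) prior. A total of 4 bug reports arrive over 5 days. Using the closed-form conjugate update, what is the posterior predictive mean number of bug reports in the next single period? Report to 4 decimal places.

2.1014

With a Gamma(shape α, rate β) prior, the Poisson likelihood is conjugate: the posterior is Gamma(α + ΣXᵢ, β + n).
Posterior: Gamma(α+S, β+n) = Gamma(10.5+4, 1.9+5) = Gamma(14.5, 6.9).
The predictive distribution for one future period is NegBinom with mean α/β = 2.1014.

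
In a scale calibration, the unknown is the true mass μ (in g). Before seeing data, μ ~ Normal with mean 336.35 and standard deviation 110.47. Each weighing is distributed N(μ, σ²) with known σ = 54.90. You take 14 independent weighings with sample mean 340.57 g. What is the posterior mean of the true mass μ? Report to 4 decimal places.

340.4968

For Normal data with known variance σ², a Normal(μ₀, σ₀²) prior on μ is conjugate. Posterior precision = 1/σ₀² + n/σ²; posterior mean is the precision-weighted average of μ₀ and x̄.
n·x̄ = 14·340.57 = 4767.98.
σ₀² = 110.47² = 12203.6209, σ² = 54.90² = 3014.01; σ² + n·σ₀² = 3014.01 + 14·12203.6209 = 173864.7026.
Posterior mean = (μ₀/σ₀² + n·x̄/σ²)/(1/σ₀² + n/σ²) = (σ²·μ₀ + σ₀²·n·x̄)/(σ² + n·σ₀²) = (3014.01·336.35 + 12203.6209·4767.98)/173864.7026 = 59200382.642282/173864.7026 = 340.4968.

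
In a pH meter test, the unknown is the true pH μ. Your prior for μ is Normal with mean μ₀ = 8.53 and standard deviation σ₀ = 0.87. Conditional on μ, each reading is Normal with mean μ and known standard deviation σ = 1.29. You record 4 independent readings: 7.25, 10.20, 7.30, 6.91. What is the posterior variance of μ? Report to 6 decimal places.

0.268465

For Normal data with known variance σ², a Normal(μ₀, σ₀²) prior on μ is conjugate. Posterior precision = 1/σ₀² + n/σ²; posterior mean is the precision-weighted average of μ₀ and x̄.
σ₀² = 0.87² = 0.7569, σ² = 1.29² = 1.6641; σ² + n·σ₀² = 1.6641 + 4·0.7569 = 4.6917.
Posterior precision = 1/σ₀² + n/σ² = 1/0.7569 + 4/1.6641 = (σ² + n·σ₀²)/(σ₀²σ²) = 4.6917/(0.7569·1.6641); posterior variance σₙ² = σ₀²σ²/(σ² + n·σ₀²) = 0.7569·1.6641/4.6917 = 0.268465.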